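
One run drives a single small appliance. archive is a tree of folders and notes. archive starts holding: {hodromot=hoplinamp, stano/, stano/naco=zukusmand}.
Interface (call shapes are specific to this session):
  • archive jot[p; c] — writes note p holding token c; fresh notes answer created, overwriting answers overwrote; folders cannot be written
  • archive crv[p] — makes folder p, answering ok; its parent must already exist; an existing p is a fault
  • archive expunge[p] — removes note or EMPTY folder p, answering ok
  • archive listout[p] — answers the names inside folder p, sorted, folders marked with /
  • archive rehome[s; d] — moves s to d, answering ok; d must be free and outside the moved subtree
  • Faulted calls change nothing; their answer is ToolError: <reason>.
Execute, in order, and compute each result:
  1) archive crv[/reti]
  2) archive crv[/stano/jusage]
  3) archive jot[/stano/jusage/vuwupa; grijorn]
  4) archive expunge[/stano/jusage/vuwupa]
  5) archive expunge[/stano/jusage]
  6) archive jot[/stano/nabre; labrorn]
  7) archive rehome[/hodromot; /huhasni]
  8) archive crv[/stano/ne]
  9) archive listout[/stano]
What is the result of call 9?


Answer: [nabre, naco, ne/]

Derivation:
I use archive crv on /reti: ok.
Invoking archive crv on /stano/jusage, and see ok.
Then archive jot on /stano/jusage/vuwupa, grijorn, yielding created.
I invoke archive expunge on /stano/jusage/vuwupa, → ok.
Then archive expunge on /stano/jusage, and see ok.
I invoke archive jot on /stano/nabre, labrorn, — result: created.
Now I run archive rehome on /hodromot, /huhasni: ok.
Invoking archive crv on /stano/ne, and see ok.
I use archive listout on /stano, yielding [nabre, naco, ne/].


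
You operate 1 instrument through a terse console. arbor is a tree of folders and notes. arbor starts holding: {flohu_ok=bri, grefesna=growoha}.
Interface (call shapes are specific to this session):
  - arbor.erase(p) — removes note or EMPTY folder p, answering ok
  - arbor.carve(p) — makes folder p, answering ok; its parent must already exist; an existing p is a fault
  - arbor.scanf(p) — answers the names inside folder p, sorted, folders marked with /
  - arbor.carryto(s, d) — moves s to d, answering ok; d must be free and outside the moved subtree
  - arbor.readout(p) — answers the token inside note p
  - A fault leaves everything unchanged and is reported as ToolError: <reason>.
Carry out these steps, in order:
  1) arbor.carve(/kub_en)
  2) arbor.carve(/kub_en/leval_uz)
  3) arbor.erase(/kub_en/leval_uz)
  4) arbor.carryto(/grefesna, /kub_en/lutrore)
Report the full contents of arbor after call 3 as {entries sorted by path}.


# 1. arbor.carve(/kub_en) => ok
# 2. arbor.carve(/kub_en/leval_uz) => ok
# 3. arbor.erase(/kub_en/leval_uz) => ok
# 4. arbor.carryto(/grefesna, /kub_en/lutrore) => ok

Answer: {flohu_ok=bri, grefesna=growoha, kub_en/}


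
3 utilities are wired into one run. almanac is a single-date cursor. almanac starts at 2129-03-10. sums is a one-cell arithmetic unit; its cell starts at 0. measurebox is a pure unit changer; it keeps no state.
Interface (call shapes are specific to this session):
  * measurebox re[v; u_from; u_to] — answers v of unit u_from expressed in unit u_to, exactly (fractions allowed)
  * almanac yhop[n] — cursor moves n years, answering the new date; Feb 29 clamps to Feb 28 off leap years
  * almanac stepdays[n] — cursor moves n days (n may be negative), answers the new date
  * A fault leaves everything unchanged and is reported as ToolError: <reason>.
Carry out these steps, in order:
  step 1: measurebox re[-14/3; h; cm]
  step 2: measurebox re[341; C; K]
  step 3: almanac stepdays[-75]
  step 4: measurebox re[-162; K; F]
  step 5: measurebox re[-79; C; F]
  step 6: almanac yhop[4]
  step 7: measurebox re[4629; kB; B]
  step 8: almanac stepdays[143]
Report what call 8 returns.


Answer: 2133-05-17

Derivation:
! measurebox re(v='-14/3', u_from='h', u_to='cm') == ToolError: incompatible units
! measurebox re(v='341', u_from='C', u_to='K') == 12283/20
! almanac stepdays(n='-75') == 2128-12-25
! measurebox re(v='-162', u_from='K', u_to='F') == -75127/100
! measurebox re(v='-79', u_from='C', u_to='F') == -551/5
! almanac yhop(n='4') == 2132-12-25
! measurebox re(v='4629', u_from='kB', u_to='B') == 4629000
! almanac stepdays(n='143') == 2133-05-17


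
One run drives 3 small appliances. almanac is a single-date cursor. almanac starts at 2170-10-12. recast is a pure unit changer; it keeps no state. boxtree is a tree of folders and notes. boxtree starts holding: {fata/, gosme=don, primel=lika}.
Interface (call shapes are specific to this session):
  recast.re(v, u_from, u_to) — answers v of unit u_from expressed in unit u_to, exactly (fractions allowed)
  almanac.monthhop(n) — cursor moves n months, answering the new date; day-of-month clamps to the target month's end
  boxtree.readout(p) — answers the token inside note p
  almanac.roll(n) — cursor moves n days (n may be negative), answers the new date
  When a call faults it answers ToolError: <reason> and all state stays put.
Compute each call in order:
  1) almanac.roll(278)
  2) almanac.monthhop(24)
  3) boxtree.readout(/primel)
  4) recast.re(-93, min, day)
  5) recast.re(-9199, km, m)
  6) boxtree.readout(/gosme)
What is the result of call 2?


Answer: 2173-07-17

Derivation:
% 1. roll(n: 278) => 2171-07-17
% 2. monthhop(n: 24) => 2173-07-17
% 3. readout(p: /primel) => lika
% 4. re(v: -93, u_from: min, u_to: day) => -31/480
% 5. re(v: -9199, u_from: km, u_to: m) => -9199000
% 6. readout(p: /gosme) => don


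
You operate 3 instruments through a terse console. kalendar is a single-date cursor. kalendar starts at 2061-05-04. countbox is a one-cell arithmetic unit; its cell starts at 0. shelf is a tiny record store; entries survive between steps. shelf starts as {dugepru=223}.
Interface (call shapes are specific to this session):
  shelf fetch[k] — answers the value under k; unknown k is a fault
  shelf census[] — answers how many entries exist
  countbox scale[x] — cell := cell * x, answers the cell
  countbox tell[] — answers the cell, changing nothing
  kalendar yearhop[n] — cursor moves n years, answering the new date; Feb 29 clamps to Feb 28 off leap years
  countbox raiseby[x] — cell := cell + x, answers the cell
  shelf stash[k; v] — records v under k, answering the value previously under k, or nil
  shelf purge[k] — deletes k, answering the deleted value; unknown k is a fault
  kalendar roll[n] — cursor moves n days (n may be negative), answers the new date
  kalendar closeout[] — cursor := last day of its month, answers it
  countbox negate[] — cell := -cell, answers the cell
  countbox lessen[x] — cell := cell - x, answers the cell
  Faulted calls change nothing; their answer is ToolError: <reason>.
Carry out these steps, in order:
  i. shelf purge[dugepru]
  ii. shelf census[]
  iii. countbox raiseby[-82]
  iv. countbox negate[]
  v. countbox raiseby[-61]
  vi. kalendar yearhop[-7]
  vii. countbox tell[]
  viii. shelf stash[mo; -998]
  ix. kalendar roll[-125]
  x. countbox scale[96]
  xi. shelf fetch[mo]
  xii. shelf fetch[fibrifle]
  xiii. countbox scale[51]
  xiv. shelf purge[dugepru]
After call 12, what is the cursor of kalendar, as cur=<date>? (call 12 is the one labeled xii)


>> shelf purge(k→dugepru)
<< 223
>> shelf census()
<< 0
>> countbox raiseby(x→-82)
<< -82
>> countbox negate()
<< 82
>> countbox raiseby(x→-61)
<< 21
>> kalendar yearhop(n→-7)
<< 2054-05-04
>> countbox tell()
<< 21
>> shelf stash(k→mo, v→-998)
<< nil
>> kalendar roll(n→-125)
<< 2053-12-30
>> countbox scale(x→96)
<< 2016
>> shelf fetch(k→mo)
<< -998
>> shelf fetch(k→fibrifle)
<< ToolError: no such key fibrifle
>> countbox scale(x→51)
<< 102816
>> shelf purge(k→dugepru)
<< ToolError: no such key dugepru

Answer: cur=2053-12-30


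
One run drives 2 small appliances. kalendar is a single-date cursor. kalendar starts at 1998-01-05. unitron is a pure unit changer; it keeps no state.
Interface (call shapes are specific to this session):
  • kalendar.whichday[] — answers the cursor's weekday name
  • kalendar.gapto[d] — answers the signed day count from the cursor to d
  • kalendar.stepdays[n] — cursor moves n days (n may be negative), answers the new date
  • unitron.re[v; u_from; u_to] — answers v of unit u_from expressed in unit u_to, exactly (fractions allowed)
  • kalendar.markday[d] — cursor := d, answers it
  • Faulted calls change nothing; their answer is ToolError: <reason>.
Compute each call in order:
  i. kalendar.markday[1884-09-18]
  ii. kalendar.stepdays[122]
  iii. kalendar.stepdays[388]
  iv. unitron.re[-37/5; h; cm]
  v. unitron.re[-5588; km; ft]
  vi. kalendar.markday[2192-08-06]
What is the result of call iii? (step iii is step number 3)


> kalendar.markday d='1884-09-18'
= 1884-09-18
> kalendar.stepdays n='122'
= 1885-01-18
> kalendar.stepdays n='388'
= 1886-02-10
> unitron.re v='-37/5' u_from='h' u_to='cm'
= ToolError: incompatible units
> unitron.re v='-5588' u_from='km' u_to='ft'
= -55000000/3
> kalendar.markday d='2192-08-06'
= 2192-08-06

Answer: 1886-02-10


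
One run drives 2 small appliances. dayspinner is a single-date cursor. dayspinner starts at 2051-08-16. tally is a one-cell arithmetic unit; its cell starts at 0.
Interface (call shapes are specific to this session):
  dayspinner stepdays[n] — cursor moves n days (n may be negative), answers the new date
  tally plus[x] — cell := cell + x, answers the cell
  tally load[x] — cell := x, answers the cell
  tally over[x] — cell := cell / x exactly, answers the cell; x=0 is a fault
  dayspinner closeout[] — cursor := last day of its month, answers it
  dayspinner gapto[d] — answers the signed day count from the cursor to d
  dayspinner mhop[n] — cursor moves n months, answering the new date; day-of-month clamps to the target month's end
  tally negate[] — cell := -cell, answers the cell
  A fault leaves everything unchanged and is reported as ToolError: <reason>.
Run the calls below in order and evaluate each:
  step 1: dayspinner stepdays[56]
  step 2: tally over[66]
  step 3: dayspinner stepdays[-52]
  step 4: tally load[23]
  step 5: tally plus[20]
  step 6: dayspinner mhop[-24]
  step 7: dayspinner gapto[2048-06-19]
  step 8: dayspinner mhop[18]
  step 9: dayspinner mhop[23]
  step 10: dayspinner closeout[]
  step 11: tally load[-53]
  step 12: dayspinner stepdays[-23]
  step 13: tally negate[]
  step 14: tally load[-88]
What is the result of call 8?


Answer: 2051-02-20

Derivation:
Step: dayspinner stepdays[n: 56]
Result: 2051-10-11
Step: tally over[x: 66]
Result: 0
Step: dayspinner stepdays[n: -52]
Result: 2051-08-20
Step: tally load[x: 23]
Result: 23
Step: tally plus[x: 20]
Result: 43
Step: dayspinner mhop[n: -24]
Result: 2049-08-20
Step: dayspinner gapto[d: 2048-06-19]
Result: -427
Step: dayspinner mhop[n: 18]
Result: 2051-02-20
Step: dayspinner mhop[n: 23]
Result: 2053-01-20
Step: dayspinner closeout[]
Result: 2053-01-31
Step: tally load[x: -53]
Result: -53
Step: dayspinner stepdays[n: -23]
Result: 2053-01-08
Step: tally negate[]
Result: 53
Step: tally load[x: -88]
Result: -88


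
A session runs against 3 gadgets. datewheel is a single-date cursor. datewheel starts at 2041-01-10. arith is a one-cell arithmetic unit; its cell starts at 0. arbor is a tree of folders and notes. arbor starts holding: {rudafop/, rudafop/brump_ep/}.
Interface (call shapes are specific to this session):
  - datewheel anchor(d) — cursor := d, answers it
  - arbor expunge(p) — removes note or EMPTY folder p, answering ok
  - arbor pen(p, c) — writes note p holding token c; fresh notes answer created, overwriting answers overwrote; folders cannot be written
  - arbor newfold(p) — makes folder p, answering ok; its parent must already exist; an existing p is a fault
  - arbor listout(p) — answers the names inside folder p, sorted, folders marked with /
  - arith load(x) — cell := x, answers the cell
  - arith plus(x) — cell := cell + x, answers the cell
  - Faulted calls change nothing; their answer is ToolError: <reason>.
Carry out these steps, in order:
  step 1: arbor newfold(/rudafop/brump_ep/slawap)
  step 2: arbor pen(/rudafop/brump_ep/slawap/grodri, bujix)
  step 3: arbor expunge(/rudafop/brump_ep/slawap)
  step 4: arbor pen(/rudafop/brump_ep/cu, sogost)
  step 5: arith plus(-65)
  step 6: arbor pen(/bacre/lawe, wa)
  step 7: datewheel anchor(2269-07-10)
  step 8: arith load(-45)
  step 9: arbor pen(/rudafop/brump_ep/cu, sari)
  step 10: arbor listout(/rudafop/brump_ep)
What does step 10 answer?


;; arbor newfold(p→/rudafop/brump_ep/slawap) => ok
;; arbor pen(p→/rudafop/brump_ep/slawap/grodri, c→bujix) => created
;; arbor expunge(p→/rudafop/brump_ep/slawap) => ToolError: not empty
;; arbor pen(p→/rudafop/brump_ep/cu, c→sogost) => created
;; arith plus(x→-65) => -65
;; arbor pen(p→/bacre/lawe, c→wa) => ToolError: no parent
;; datewheel anchor(d→2269-07-10) => 2269-07-10
;; arith load(x→-45) => -45
;; arbor pen(p→/rudafop/brump_ep/cu, c→sari) => overwrote
;; arbor listout(p→/rudafop/brump_ep) => [cu, slawap/]

Answer: [cu, slawap/]


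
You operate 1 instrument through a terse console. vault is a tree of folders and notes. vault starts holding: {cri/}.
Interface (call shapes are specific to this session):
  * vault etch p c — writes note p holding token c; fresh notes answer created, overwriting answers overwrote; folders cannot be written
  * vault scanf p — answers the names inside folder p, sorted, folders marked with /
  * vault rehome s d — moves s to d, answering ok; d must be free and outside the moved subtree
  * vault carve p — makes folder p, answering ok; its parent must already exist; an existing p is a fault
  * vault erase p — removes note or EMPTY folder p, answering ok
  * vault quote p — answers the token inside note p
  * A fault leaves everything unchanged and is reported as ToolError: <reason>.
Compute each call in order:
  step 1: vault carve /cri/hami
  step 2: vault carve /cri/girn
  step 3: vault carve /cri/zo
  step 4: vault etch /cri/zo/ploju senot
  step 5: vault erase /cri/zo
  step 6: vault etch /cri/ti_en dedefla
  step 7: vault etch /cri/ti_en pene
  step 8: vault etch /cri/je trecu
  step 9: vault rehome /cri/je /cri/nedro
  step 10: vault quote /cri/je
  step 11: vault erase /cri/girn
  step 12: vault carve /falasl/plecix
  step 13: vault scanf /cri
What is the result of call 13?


Act: vault carve[p: /cri/hami]
Obs: ok
Act: vault carve[p: /cri/girn]
Obs: ok
Act: vault carve[p: /cri/zo]
Obs: ok
Act: vault etch[p: /cri/zo/ploju; c: senot]
Obs: created
Act: vault erase[p: /cri/zo]
Obs: ToolError: not empty
Act: vault etch[p: /cri/ti_en; c: dedefla]
Obs: created
Act: vault etch[p: /cri/ti_en; c: pene]
Obs: overwrote
Act: vault etch[p: /cri/je; c: trecu]
Obs: created
Act: vault rehome[s: /cri/je; d: /cri/nedro]
Obs: ok
Act: vault quote[p: /cri/je]
Obs: ToolError: not found
Act: vault erase[p: /cri/girn]
Obs: ok
Act: vault carve[p: /falasl/plecix]
Obs: ToolError: no parent
Act: vault scanf[p: /cri]
Obs: [hami/, nedro, ti_en, zo/]

Answer: [hami/, nedro, ti_en, zo/]


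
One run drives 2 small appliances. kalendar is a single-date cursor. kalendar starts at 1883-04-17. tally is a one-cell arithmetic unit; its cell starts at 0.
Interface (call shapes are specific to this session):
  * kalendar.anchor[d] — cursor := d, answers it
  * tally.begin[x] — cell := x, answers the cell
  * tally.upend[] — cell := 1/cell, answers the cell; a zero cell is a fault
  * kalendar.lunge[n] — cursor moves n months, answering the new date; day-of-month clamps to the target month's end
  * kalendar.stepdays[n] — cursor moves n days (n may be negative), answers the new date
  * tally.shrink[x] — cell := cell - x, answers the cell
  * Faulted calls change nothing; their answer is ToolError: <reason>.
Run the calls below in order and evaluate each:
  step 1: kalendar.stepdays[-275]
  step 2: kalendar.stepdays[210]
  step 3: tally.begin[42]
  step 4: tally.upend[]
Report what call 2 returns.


-- 1. kalendar.stepdays(-275) ~> 1882-07-16
-- 2. kalendar.stepdays(210) ~> 1883-02-11
-- 3. tally.begin(42) ~> 42
-- 4. tally.upend() ~> 1/42

Answer: 1883-02-11


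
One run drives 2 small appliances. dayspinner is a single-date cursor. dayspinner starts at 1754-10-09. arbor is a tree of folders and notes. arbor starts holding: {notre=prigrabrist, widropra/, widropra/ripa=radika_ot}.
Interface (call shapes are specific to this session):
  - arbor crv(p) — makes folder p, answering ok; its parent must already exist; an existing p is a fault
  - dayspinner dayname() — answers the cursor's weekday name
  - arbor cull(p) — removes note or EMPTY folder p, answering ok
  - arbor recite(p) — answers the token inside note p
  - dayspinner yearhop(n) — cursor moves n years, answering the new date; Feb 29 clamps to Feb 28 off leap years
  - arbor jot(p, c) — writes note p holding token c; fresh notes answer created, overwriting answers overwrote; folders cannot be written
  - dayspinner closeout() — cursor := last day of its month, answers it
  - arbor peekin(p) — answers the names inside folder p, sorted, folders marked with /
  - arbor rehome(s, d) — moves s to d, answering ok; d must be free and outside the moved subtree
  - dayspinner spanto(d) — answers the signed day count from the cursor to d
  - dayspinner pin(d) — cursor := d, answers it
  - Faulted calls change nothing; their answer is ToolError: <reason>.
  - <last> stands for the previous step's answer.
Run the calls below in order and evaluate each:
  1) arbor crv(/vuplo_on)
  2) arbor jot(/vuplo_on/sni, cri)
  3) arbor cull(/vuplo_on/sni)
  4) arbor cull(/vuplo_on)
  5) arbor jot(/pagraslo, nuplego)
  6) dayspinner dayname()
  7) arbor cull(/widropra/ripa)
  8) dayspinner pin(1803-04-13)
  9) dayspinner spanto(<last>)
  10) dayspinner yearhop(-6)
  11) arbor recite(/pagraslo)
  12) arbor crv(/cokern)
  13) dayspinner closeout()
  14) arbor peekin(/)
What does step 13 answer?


$ arbor crv p→/vuplo_on
= ok
$ arbor jot p→/vuplo_on/sni c→cri
= created
$ arbor cull p→/vuplo_on/sni
= ok
$ arbor cull p→/vuplo_on
= ok
$ arbor jot p→/pagraslo c→nuplego
= created
$ dayspinner dayname
= Wednesday
$ arbor cull p→/widropra/ripa
= ok
$ dayspinner pin d→1803-04-13
= 1803-04-13
$ dayspinner spanto d→<last>
= 0
$ dayspinner yearhop n→-6
= 1797-04-13
$ arbor recite p→/pagraslo
= nuplego
$ arbor crv p→/cokern
= ok
$ dayspinner closeout
= 1797-04-30
$ arbor peekin p→/
= [cokern/, notre, pagraslo, widropra/]

Answer: 1797-04-30


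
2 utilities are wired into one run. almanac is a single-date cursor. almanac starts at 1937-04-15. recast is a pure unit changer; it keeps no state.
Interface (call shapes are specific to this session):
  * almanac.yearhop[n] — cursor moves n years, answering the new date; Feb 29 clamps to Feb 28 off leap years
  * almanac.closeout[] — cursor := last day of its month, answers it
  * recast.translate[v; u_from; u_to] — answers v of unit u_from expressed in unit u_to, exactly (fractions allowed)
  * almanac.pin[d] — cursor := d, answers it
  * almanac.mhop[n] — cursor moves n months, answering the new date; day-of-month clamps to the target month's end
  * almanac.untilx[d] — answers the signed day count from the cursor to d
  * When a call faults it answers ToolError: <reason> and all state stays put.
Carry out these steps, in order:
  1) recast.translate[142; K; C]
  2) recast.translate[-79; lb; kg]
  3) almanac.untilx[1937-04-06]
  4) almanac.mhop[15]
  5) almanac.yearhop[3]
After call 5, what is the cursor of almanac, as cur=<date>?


% translate(v='142', u_from='K', u_to='C') -> -2623/20
% translate(v='-79', u_from='lb', u_to='kg') -> -3583379723/100000000
% untilx(d='1937-04-06') -> -9
% mhop(n='15') -> 1938-07-15
% yearhop(n='3') -> 1941-07-15

Answer: cur=1941-07-15


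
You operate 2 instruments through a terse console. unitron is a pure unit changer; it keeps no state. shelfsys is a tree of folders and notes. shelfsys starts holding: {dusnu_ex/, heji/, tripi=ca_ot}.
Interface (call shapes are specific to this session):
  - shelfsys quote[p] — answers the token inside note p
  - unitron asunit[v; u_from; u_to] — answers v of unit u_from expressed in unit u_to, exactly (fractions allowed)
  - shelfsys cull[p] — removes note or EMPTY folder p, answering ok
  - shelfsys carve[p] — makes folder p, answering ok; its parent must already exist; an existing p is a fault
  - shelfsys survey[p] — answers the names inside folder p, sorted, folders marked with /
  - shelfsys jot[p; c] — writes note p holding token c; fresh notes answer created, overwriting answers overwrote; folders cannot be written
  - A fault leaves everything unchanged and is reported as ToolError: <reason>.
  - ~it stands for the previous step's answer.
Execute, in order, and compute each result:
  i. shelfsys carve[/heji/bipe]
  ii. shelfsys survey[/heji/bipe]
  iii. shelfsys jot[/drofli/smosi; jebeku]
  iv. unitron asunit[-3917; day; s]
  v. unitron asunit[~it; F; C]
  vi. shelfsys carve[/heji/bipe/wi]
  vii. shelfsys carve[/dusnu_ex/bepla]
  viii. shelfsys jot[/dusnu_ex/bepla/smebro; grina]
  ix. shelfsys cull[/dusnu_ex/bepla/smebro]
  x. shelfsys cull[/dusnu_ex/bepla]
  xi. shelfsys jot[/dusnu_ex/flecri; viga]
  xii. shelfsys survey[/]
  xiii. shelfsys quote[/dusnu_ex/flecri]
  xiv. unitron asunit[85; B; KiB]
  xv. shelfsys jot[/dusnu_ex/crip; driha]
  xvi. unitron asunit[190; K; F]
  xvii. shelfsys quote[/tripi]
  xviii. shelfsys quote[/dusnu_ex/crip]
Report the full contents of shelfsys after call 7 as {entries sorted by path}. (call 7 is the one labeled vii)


Answer: {dusnu_ex/, dusnu_ex/bepla/, heji/, heji/bipe/, heji/bipe/wi/, tripi=ca_ot}

Derivation:
// 1. shelfsys carve(p→/heji/bipe) -> ok
// 2. shelfsys survey(p→/heji/bipe) -> []
// 3. shelfsys jot(p→/drofli/smosi, c→jebeku) -> ToolError: no parent
// 4. unitron asunit(v→-3917, u_from→day, u_to→s) -> -338428800
// 5. unitron asunit(v→~it, u_from→F, u_to→C) -> -1692144160/9
// 6. shelfsys carve(p→/heji/bipe/wi) -> ok
// 7. shelfsys carve(p→/dusnu_ex/bepla) -> ok
// 8. shelfsys jot(p→/dusnu_ex/bepla/smebro, c→grina) -> created
// 9. shelfsys cull(p→/dusnu_ex/bepla/smebro) -> ok
// 10. shelfsys cull(p→/dusnu_ex/bepla) -> ok
// 11. shelfsys jot(p→/dusnu_ex/flecri, c→viga) -> created
// 12. shelfsys survey(p→/) -> [dusnu_ex/, heji/, tripi]
// 13. shelfsys quote(p→/dusnu_ex/flecri) -> viga
// 14. unitron asunit(v→85, u_from→B, u_to→KiB) -> 85/1024
// 15. shelfsys jot(p→/dusnu_ex/crip, c→driha) -> created
// 16. unitron asunit(v→190, u_from→K, u_to→F) -> -11767/100
// 17. shelfsys quote(p→/tripi) -> ca_ot
// 18. shelfsys quote(p→/dusnu_ex/crip) -> driha


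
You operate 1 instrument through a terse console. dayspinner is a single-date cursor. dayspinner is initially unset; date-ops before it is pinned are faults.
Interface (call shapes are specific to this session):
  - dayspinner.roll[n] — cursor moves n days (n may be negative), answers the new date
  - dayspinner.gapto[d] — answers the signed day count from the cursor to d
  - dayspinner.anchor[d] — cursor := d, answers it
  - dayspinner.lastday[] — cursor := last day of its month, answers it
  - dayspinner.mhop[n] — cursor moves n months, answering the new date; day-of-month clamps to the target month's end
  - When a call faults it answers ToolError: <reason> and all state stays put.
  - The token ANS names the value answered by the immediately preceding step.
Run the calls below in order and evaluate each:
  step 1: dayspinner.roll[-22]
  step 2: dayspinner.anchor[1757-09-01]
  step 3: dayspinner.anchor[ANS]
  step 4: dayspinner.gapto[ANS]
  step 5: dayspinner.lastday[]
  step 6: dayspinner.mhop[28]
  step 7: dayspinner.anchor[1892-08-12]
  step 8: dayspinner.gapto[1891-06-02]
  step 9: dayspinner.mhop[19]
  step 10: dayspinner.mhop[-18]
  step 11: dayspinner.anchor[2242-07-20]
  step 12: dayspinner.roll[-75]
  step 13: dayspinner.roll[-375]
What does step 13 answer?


Answer: 2241-04-26

Derivation:
Now I run roll(n='-22'): ToolError: no date set.
Then anchor(d='1757-09-01'), and get 1757-09-01.
Invoking anchor(d='ANS'), → 1757-09-01.
Next I call gapto(d='ANS'), and see 0.
Then lastday(): 1757-09-30.
Calling mhop(n='28'), — result: 1760-01-30.
I call anchor(d='1892-08-12'), → 1892-08-12.
I use gapto(d='1891-06-02'), and get -437.
I try mhop(n='19'): 1894-03-12.
Then mhop(n='-18'), → 1892-09-12.
I use anchor(d='2242-07-20'), which returns 2242-07-20.
I call roll(n='-75'), and see 2242-05-06.
I call roll(n='-375'): 2241-04-26.


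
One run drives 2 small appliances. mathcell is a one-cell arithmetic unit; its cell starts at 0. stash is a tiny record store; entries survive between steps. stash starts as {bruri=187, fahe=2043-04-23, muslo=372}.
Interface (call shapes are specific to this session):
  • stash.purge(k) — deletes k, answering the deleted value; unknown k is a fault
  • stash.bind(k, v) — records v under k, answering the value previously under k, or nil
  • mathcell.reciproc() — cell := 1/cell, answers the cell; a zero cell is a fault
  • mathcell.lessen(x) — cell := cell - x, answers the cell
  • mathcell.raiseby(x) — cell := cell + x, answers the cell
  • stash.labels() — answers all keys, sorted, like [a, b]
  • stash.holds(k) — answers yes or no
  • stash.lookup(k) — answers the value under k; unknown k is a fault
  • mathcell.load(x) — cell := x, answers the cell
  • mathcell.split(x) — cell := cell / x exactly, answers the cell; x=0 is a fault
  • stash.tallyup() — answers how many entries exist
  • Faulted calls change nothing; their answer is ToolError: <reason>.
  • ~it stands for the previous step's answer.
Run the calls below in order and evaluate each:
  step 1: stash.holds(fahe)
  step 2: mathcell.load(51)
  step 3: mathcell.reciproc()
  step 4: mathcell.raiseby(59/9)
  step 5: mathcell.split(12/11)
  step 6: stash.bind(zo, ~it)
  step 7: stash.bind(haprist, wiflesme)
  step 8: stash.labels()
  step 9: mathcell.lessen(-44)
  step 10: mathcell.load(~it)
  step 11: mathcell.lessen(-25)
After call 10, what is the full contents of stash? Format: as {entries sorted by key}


Answer: {bruri=187, fahe=2043-04-23, haprist=wiflesme, muslo=372, zo=5533/918}

Derivation:
>> stash.holds(k=fahe)
<< yes
>> mathcell.load(x=51)
<< 51
>> mathcell.reciproc()
<< 1/51
>> mathcell.raiseby(x=59/9)
<< 1006/153
>> mathcell.split(x=12/11)
<< 5533/918
>> stash.bind(k=zo, v=~it)
<< nil
>> stash.bind(k=haprist, v=wiflesme)
<< nil
>> stash.labels()
<< [bruri, fahe, haprist, muslo, zo]
>> mathcell.lessen(x=-44)
<< 45925/918
>> mathcell.load(x=~it)
<< 45925/918
>> mathcell.lessen(x=-25)
<< 68875/918


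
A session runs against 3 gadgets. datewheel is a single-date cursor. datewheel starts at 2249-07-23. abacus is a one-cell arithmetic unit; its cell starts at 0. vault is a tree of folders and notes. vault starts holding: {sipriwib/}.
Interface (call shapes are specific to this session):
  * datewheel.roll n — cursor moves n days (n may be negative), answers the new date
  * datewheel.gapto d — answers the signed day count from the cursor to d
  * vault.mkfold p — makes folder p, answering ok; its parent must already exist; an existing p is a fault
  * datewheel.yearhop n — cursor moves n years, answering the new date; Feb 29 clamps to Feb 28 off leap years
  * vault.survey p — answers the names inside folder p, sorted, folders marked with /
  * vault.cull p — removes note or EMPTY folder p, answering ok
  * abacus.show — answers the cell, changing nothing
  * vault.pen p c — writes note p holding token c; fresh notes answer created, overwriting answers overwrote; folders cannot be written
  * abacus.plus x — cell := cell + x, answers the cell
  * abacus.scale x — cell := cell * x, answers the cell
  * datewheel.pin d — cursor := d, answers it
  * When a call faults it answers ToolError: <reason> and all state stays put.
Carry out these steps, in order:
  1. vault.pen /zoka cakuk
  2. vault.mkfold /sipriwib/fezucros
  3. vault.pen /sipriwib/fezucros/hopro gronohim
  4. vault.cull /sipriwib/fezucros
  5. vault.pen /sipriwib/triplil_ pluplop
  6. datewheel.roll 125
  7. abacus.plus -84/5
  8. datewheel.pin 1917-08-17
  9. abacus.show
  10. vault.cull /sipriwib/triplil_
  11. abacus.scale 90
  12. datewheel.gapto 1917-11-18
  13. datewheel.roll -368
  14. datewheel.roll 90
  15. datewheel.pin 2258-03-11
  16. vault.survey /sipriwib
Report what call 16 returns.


Answer: [fezucros/]

Derivation:
Calling vault.pen on p→/zoka, c→cakuk, giving created.
I invoke vault.mkfold on p→/sipriwib/fezucros, — result: ok.
I run vault.pen on p→/sipriwib/fezucros/hopro, c→gronohim, yielding created.
I invoke vault.cull on p→/sipriwib/fezucros: ToolError: not empty.
Now I run vault.pen on p→/sipriwib/triplil_, c→pluplop, which returns created.
I invoke datewheel.roll on n→125, yielding 2249-11-25.
I invoke abacus.plus on x→-84/5, — result: -84/5.
Calling datewheel.pin on d→1917-08-17, giving 1917-08-17.
I use abacus.show, which returns -84/5.
Using vault.cull on p→/sipriwib/triplil_, and see ok.
Then abacus.scale on x→90: -1512.
Then datewheel.gapto on d→1917-11-18, — result: 93.
I run datewheel.roll on n→-368, — result: 1916-08-14.
I call datewheel.roll on n→90, giving 1916-11-12.
Now I run datewheel.pin on d→2258-03-11, → 2258-03-11.
I invoke vault.survey on p→/sipriwib, → [fezucros/].


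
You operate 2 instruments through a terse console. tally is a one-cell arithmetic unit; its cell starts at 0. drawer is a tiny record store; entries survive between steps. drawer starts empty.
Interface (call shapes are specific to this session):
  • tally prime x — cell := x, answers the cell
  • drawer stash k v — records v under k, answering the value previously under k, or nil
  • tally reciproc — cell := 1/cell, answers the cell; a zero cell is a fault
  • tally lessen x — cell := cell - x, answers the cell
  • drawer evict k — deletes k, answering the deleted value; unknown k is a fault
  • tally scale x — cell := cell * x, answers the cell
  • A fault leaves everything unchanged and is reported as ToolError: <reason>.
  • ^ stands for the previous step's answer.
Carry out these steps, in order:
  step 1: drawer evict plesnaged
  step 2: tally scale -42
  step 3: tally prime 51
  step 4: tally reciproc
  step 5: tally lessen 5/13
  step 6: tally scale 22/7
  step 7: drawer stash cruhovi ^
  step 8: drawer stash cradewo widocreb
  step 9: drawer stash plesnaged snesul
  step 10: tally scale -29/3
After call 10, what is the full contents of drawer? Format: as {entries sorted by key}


Step: drawer evict[plesnaged]
Result: ToolError: no such key plesnaged
Step: tally scale[-42]
Result: 0
Step: tally prime[51]
Result: 51
Step: tally reciproc[]
Result: 1/51
Step: tally lessen[5/13]
Result: -242/663
Step: tally scale[22/7]
Result: -5324/4641
Step: drawer stash[cruhovi; ^]
Result: nil
Step: drawer stash[cradewo; widocreb]
Result: nil
Step: drawer stash[plesnaged; snesul]
Result: nil
Step: tally scale[-29/3]
Result: 154396/13923

Answer: {cradewo=widocreb, cruhovi=-5324/4641, plesnaged=snesul}


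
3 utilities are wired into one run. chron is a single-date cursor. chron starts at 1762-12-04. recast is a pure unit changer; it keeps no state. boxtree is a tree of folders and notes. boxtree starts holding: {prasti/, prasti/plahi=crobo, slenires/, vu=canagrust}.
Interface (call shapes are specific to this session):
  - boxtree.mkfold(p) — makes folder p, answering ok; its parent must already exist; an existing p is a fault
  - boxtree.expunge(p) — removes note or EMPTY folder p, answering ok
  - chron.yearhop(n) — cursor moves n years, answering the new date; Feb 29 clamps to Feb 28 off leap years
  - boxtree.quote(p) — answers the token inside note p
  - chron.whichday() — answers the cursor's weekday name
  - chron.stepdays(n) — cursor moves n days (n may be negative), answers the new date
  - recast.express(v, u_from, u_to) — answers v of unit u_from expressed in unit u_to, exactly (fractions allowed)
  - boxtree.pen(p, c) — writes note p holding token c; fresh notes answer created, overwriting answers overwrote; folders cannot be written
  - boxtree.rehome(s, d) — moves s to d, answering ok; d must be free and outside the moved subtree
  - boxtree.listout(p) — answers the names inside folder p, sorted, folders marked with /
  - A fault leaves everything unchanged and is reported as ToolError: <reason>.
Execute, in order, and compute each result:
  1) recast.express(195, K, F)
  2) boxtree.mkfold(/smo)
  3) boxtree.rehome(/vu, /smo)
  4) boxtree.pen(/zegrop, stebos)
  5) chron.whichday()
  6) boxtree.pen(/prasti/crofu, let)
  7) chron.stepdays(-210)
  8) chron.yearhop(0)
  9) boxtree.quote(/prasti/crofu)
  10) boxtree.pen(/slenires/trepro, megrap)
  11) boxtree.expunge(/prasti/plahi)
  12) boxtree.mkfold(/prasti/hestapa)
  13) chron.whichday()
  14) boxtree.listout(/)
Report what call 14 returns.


-> recast.express(v→195, u_from→K, u_to→F)
<- -10867/100
-> boxtree.mkfold(p→/smo)
<- ok
-> boxtree.rehome(s→/vu, d→/smo)
<- ToolError: exists
-> boxtree.pen(p→/zegrop, c→stebos)
<- created
-> chron.whichday()
<- Saturday
-> boxtree.pen(p→/prasti/crofu, c→let)
<- created
-> chron.stepdays(n→-210)
<- 1762-05-08
-> chron.yearhop(n→0)
<- 1762-05-08
-> boxtree.quote(p→/prasti/crofu)
<- let
-> boxtree.pen(p→/slenires/trepro, c→megrap)
<- created
-> boxtree.expunge(p→/prasti/plahi)
<- ok
-> boxtree.mkfold(p→/prasti/hestapa)
<- ok
-> chron.whichday()
<- Saturday
-> boxtree.listout(p→/)
<- [prasti/, slenires/, smo/, vu, zegrop]

Answer: [prasti/, slenires/, smo/, vu, zegrop]


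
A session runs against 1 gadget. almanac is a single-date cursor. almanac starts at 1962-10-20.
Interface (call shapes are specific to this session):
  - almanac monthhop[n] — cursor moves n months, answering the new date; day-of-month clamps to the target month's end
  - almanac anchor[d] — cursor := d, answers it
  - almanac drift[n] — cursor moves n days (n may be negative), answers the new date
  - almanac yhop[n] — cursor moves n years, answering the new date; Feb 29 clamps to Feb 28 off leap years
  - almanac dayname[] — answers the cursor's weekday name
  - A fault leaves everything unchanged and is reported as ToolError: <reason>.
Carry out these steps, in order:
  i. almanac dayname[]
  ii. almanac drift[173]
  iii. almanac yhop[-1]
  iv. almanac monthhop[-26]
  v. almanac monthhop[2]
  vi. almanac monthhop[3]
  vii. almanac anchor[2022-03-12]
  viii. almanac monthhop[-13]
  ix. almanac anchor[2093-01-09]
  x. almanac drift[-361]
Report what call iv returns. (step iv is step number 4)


Answer: 1960-02-11

Derivation:
-> almanac dayname()
<- Saturday
-> almanac drift(173)
<- 1963-04-11
-> almanac yhop(-1)
<- 1962-04-11
-> almanac monthhop(-26)
<- 1960-02-11
-> almanac monthhop(2)
<- 1960-04-11
-> almanac monthhop(3)
<- 1960-07-11
-> almanac anchor(2022-03-12)
<- 2022-03-12
-> almanac monthhop(-13)
<- 2021-02-12
-> almanac anchor(2093-01-09)
<- 2093-01-09
-> almanac drift(-361)
<- 2092-01-14


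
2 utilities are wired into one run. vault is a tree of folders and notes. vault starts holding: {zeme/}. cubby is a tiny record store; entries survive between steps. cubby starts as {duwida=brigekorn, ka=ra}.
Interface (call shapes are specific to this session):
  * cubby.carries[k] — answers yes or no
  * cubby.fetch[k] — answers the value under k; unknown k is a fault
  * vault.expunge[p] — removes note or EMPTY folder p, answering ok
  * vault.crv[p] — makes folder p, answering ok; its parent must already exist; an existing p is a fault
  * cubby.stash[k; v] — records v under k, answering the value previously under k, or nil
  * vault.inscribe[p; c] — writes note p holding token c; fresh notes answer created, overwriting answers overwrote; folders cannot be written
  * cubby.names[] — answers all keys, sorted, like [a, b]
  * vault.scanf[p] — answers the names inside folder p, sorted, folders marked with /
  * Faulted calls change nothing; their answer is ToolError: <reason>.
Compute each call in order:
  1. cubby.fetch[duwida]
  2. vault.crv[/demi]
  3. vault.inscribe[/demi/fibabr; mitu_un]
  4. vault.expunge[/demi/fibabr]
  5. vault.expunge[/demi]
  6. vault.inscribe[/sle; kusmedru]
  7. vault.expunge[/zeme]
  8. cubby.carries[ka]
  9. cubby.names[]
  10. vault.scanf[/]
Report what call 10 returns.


Answer: [sle]

Derivation:
Then cubby.fetch with k: duwida, which returns brigekorn.
Then vault.crv with p: /demi: ok.
Now I run vault.inscribe with p: /demi/fibabr, c: mitu_un, and see created.
Now I run vault.expunge with p: /demi/fibabr, and observe ok.
Invoking vault.expunge with p: /demi, and see ok.
Calling vault.inscribe with p: /sle, c: kusmedru: created.
I run vault.expunge with p: /zeme: ok.
I run cubby.carries with k: ka: yes.
I call cubby.names(), — result: [duwida, ka].
Calling vault.scanf with p: /, and observe [sle].


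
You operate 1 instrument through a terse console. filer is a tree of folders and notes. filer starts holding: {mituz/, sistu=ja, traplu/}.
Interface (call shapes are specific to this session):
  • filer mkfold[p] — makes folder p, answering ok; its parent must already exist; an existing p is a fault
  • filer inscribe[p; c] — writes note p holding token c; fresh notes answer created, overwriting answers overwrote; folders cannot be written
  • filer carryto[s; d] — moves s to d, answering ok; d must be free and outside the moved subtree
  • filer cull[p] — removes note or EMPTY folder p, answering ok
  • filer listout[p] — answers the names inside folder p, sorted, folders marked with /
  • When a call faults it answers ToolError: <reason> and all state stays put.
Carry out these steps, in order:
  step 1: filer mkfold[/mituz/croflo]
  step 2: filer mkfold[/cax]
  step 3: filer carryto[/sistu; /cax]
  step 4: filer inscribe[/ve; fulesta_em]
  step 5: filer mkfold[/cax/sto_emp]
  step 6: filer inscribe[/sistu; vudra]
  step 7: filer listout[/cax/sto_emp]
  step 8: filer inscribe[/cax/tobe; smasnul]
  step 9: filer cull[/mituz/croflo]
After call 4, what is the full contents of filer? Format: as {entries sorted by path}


I invoke filer mkfold passing p=/mituz/croflo, giving ok.
Then filer mkfold passing p=/cax, giving ok.
Then filer carryto passing s=/sistu, d=/cax, and observe ToolError: exists.
Using filer inscribe passing p=/ve, c=fulesta_em, which returns created.
I use filer mkfold passing p=/cax/sto_emp, which returns ok.
I use filer inscribe passing p=/sistu, c=vudra, and observe overwrote.
I run filer listout passing p=/cax/sto_emp, and get [].
Calling filer inscribe passing p=/cax/tobe, c=smasnul, and observe created.
Calling filer cull passing p=/mituz/croflo, and observe ok.

Answer: {cax/, mituz/, mituz/croflo/, sistu=ja, traplu/, ve=fulesta_em}


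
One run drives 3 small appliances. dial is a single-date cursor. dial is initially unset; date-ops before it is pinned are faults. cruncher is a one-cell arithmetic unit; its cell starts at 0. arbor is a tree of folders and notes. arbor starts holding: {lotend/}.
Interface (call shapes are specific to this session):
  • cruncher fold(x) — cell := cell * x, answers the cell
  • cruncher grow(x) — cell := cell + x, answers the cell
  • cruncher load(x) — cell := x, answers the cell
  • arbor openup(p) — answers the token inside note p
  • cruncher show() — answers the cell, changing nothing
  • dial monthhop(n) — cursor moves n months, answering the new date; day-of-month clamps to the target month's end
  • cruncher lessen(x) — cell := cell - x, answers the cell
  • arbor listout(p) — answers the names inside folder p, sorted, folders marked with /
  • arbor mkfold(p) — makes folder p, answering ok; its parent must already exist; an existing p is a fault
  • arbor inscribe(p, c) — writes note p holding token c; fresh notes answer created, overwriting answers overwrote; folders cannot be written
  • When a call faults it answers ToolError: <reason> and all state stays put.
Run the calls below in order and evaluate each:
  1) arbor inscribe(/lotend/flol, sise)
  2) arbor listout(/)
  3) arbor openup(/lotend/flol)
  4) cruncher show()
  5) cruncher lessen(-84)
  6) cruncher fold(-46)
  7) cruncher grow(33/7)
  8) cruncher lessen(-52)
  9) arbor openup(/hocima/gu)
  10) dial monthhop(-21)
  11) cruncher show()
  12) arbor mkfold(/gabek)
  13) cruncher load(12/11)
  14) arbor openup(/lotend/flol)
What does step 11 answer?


>>> arbor inscribe p=/lotend/flol c=sise
:: created
>>> arbor listout p=/
:: [lotend/]
>>> arbor openup p=/lotend/flol
:: sise
>>> cruncher show
:: 0
>>> cruncher lessen x=-84
:: 84
>>> cruncher fold x=-46
:: -3864
>>> cruncher grow x=33/7
:: -27015/7
>>> cruncher lessen x=-52
:: -26651/7
>>> arbor openup p=/hocima/gu
:: ToolError: not found
>>> dial monthhop n=-21
:: ToolError: no date set
>>> cruncher show
:: -26651/7
>>> arbor mkfold p=/gabek
:: ok
>>> cruncher load x=12/11
:: 12/11
>>> arbor openup p=/lotend/flol
:: sise

Answer: -26651/7
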